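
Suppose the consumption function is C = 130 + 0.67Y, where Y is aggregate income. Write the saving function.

S = Y − C = Y − (130 + 0.67Y) = -130 + (1 − 0.67)Y

S = -130 + 0.33Y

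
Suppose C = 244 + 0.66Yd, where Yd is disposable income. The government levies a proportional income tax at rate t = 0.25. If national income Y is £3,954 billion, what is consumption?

C = 2201.23

Yd = (1 − 0.25)(3954) = 0.75(3954) = 2965.5
C = 244 + 0.66(2965.5) = 244 + 1957.23 = 2201.23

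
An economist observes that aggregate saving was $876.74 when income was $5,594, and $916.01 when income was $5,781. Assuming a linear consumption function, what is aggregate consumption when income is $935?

MPS = ΔS/ΔY = (916.01 − 876.74)/(5781 − 5594) = 39.27/187 = 0.21
MPC = 1 − MPS = 0.79
Autonomous saving = 876.74 − 0.21(5594) = -298, so a = 298
C = 298 + 0.79(935) = 298 + 738.65 = 1036.65

C = 1036.65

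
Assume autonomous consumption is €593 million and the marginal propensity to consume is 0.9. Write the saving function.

S = -593 + 0.1Y

S = Y − C = Y − (593 + 0.9Y) = -593 + (1 − 0.9)Y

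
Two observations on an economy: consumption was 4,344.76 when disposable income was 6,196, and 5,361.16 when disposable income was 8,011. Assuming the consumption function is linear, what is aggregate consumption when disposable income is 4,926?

C = 3633.56

MPC = (5361.16 − 4344.76)/(8011 − 6196) = 1016.4/1815 = 0.56
a = 4344.76 − 0.56(6196) = 4344.76 − 3469.76 = 875
C = 875 + 0.56(4926) = 875 + 2758.56 = 3633.56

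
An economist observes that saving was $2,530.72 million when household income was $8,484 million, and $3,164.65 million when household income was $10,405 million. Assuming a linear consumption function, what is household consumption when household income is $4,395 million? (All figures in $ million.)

C = 3213.65

MPS = ΔS/ΔY = (3164.65 − 2530.72)/(10405 − 8484) = 633.93/1921 = 0.33
MPC = 1 − MPS = 0.67
Autonomous saving = 2530.72 − 0.33(8484) = -269, so a = 269
C = 269 + 0.67(4395) = 269 + 2944.65 = 3213.65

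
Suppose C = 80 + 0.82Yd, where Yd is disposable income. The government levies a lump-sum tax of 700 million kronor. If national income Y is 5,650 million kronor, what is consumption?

Yd = Y − T = 5650 − 700 = 4950
C = 80 + 0.82(4950) = 80 + 4059 = 4139

C = 4139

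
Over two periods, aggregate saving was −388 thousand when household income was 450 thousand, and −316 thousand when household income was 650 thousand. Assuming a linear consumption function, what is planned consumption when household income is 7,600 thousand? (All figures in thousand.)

C = 5414

MPS = ΔS/ΔY = (-316 − (-388))/(650 − 450) = 72/200 = 0.36
MPC = 1 − MPS = 0.64
Autonomous saving = -388 − 0.36(450) = -550, so a = 550
C = 550 + 0.64(7600) = 550 + 4864 = 5414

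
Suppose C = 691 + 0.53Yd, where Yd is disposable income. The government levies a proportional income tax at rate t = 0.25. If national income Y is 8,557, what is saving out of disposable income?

S = 2325.3425

Yd = (1 − 0.25)(8557) = 0.75(8557) = 6417.75
C = 691 + 0.53(6417.75) = 691 + 3401.4075 = 4092.4075
S = Yd − C = 6417.75 − 4092.4075 = 2325.3425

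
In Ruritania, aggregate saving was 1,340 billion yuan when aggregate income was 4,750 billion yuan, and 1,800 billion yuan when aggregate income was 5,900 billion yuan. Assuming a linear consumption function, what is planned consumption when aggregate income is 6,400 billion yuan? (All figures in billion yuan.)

MPS = ΔS/ΔY = (1800 − 1340)/(5900 − 4750) = 460/1150 = 0.4
MPC = 1 − MPS = 0.6
Autonomous saving = 1340 − 0.4(4750) = -560, so a = 560
C = 560 + 0.6(6400) = 560 + 3840 = 4400

C = 4400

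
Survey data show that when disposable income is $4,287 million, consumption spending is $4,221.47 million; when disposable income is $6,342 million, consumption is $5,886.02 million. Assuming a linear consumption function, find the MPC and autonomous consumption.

MPC = ΔC/ΔY = (5886.02 − 4221.47)/(6342 − 4287) = 1664.55/2055 = 0.81
a = C − MPC·Y = 4221.47 − 0.81(4287) = 4221.47 − 3472.47 = 749

MPC = 0.81; a = 749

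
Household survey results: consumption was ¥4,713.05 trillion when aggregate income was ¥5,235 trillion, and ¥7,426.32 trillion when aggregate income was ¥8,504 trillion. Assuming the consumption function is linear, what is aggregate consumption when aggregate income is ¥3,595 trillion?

C = 3351.85

MPC = (7426.32 − 4713.05)/(8504 − 5235) = 2713.27/3269 = 0.83
a = 4713.05 − 0.83(5235) = 4713.05 − 4345.05 = 368
C = 368 + 0.83(3595) = 368 + 2983.85 = 3351.85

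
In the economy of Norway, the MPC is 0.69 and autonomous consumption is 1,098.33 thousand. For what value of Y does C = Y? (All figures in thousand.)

At break-even, C = Y: 1098.33 + 0.69Y = Y
0.31Y = 1098.33, so Y = 1098.33/0.31 = 3543

Y = 3543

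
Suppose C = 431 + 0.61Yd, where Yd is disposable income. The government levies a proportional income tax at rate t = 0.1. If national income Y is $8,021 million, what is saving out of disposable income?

Yd = (1 − 0.1)(8021) = 0.9(8021) = 7218.9
C = 431 + 0.61(7218.9) = 431 + 4403.529 = 4834.529
S = Yd − C = 7218.9 − 4834.529 = 2384.371

S = 2384.371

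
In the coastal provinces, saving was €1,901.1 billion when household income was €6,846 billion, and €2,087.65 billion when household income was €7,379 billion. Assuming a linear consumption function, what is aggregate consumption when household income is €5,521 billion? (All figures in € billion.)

MPS = ΔS/ΔY = (2087.65 − 1901.1)/(7379 − 6846) = 186.55/533 = 0.35
MPC = 1 − MPS = 0.65
Autonomous saving = 1901.1 − 0.35(6846) = -495, so a = 495
C = 495 + 0.65(5521) = 495 + 3588.65 = 4083.65

C = 4083.65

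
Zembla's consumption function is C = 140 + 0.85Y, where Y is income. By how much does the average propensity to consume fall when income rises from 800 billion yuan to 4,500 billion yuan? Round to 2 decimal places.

At Y = 800: C = 140 + 0.85(800) = 820, APC = 820/800 = 1.025
At Y = 4500: C = 3965, APC = 3965/4500 = 0.881
Fall in APC = 1.025 − 0.881 = 0.144 ≈ 0.14

ΔAPC = 0.14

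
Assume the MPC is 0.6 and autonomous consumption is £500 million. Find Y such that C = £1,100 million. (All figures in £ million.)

500 + 0.6Y = 1100
0.6Y = 600, so Y = 600/0.6 = 1000

Y = 1000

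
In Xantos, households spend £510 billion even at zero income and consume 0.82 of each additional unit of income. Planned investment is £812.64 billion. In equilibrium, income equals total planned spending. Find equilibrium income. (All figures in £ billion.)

Y = 7348

Y = C + I = 510 + 0.82Y + 812.64
Y − 0.82Y = 1322.64
0.18Y = 1322.64, so Y = 1322.64/0.18 = 7348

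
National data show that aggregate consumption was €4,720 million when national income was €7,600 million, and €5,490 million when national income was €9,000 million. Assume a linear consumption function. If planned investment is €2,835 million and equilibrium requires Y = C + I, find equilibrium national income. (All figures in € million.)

MPC = (5490 − 4720)/(9000 − 7600) = 770/1400 = 0.55
a = 4720 − 0.55(7600) = 540
Equilibrium: Y = 540 + 0.55Y + 2835
0.45Y = 3375, so Y = 3375/0.45 = 7500

Y = 7500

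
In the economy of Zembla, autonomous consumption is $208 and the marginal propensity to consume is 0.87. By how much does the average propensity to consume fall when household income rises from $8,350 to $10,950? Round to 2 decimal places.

ΔAPC = 0.01

At Y = 8350: C = 208 + 0.87(8350) = 7472.5, APC = 7472.5/8350 = 0.895
At Y = 10950: C = 9734.5, APC = 9734.5/10950 = 0.889
Fall in APC = 0.895 − 0.889 = 0.006 ≈ 0.01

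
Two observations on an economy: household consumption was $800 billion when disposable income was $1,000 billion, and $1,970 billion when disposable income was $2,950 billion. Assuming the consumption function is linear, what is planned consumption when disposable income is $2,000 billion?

C = 1400

MPC = (1970 − 800)/(2950 − 1000) = 1170/1950 = 0.6
a = 800 − 0.6(1000) = 800 − 600 = 200
C = 200 + 0.6(2000) = 200 + 1200 = 1400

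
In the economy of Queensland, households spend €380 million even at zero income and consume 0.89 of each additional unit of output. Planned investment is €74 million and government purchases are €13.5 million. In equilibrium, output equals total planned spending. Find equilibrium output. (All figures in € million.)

Y = C + I + G = 380 + 0.89Y + 74 + 13.5
Y − 0.89Y = 467.5
0.11Y = 467.5, so Y = 467.5/0.11 = 4250

Y = 4250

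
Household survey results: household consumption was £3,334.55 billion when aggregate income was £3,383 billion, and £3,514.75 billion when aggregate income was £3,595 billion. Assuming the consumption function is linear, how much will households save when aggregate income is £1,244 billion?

S = -272.4

MPC = (3514.75 − 3334.55)/(3595 − 3383) = 180.2/212 = 0.85
a = 3334.55 − 0.85(3383) = 3334.55 − 2875.55 = 459
C = 459 + 0.85(1244) = 1516.4
S = 1244 − 1516.4 = -272.4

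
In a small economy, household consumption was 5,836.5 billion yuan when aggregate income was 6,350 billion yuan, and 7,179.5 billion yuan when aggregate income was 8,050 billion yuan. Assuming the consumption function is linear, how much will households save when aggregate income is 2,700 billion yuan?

MPC = (7179.5 − 5836.5)/(8050 − 6350) = 1343/1700 = 0.79
a = 5836.5 − 0.79(6350) = 5836.5 − 5016.5 = 820
C = 820 + 0.79(2700) = 2953
S = 2700 − 2953 = -253

S = -253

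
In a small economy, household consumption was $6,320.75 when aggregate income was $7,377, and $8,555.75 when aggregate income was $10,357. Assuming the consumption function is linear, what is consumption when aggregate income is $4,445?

MPC = (8555.75 − 6320.75)/(10357 − 7377) = 2235/2980 = 0.75
a = 6320.75 − 0.75(7377) = 6320.75 − 5532.75 = 788
C = 788 + 0.75(4445) = 788 + 3333.75 = 4121.75

C = 4121.75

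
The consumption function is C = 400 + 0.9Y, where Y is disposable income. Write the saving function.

S = -400 + 0.1Y

S = Y − C = Y − (400 + 0.9Y) = -400 + (1 − 0.9)Y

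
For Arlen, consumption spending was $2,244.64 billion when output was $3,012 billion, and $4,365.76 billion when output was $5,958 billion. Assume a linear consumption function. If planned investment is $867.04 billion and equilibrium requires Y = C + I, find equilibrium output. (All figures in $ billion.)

MPC = (4365.76 − 2244.64)/(5958 − 3012) = 2121.12/2946 = 0.72
a = 2244.64 − 0.72(3012) = 76
Equilibrium: Y = 76 + 0.72Y + 867.04
0.28Y = 943.04, so Y = 943.04/0.28 = 3368

Y = 3368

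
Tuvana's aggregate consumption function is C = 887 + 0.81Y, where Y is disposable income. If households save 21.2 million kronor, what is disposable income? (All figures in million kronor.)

Y = 4780

S = Y − C = -887 + 0.19Y
-887 + 0.19Y = 21.2, so 0.19Y = 908.2 and Y = 4780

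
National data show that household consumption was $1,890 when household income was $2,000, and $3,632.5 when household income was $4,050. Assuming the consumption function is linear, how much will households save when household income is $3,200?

S = 290

MPC = (3632.5 − 1890)/(4050 − 2000) = 1742.5/2050 = 0.85
a = 1890 − 0.85(2000) = 1890 − 1700 = 190
C = 190 + 0.85(3200) = 2910
S = 3200 − 2910 = 290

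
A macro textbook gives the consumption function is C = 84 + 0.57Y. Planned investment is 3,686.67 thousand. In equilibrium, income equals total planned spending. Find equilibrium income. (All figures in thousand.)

Y = 8769

Y = C + I = 84 + 0.57Y + 3686.67
Y − 0.57Y = 3770.67
0.43Y = 3770.67, so Y = 3770.67/0.43 = 8769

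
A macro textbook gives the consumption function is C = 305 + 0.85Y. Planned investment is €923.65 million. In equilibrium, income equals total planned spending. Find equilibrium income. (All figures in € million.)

Y = 8191

Y = C + I = 305 + 0.85Y + 923.65
Y − 0.85Y = 1228.65
0.15Y = 1228.65, so Y = 1228.65/0.15 = 8191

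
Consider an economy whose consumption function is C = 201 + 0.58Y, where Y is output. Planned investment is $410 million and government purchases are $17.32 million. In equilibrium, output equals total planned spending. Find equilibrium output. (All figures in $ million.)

Y = 1496

Y = C + I + G = 201 + 0.58Y + 410 + 17.32
Y − 0.58Y = 628.32
0.42Y = 628.32, so Y = 628.32/0.42 = 1496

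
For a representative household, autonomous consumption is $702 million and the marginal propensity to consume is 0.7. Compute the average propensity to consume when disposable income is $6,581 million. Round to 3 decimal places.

APC = 0.807

C = 702 + 0.7(6581) = 5308.7
APC = C/Y = 5308.7/6581 = 0.807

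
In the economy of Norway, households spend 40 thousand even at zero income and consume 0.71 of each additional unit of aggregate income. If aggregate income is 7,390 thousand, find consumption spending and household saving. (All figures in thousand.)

C = 40 + 0.71(7390) = 40 + 5246.9 = 5286.9
S = Y − C = 7390 − 5286.9 = 2103.1

C = 5286.9; S = 2103.1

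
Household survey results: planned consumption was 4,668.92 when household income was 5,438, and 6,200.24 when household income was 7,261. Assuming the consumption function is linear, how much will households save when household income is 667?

MPC = (6200.24 − 4668.92)/(7261 − 5438) = 1531.32/1823 = 0.84
a = 4668.92 − 0.84(5438) = 4668.92 − 4567.92 = 101
C = 101 + 0.84(667) = 661.28
S = 667 − 661.28 = 5.72

S = 5.72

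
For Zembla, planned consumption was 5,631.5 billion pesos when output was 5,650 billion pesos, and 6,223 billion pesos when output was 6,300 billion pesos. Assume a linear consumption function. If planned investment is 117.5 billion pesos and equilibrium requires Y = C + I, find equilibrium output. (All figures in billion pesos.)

MPC = (6223 − 5631.5)/(6300 − 5650) = 591.5/650 = 0.91
a = 5631.5 − 0.91(5650) = 490
Equilibrium: Y = 490 + 0.91Y + 117.5
0.09Y = 607.5, so Y = 607.5/0.09 = 6750

Y = 6750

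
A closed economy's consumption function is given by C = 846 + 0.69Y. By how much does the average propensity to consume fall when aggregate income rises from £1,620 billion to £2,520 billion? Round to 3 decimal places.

ΔAPC = 0.187

At Y = 1620: C = 846 + 0.69(1620) = 1963.8, APC = 1963.8/1620 = 1.2122
At Y = 2520: C = 2584.8, APC = 2584.8/2520 = 1.0257
Fall in APC = 1.2122 − 1.0257 = 0.1865 ≈ 0.187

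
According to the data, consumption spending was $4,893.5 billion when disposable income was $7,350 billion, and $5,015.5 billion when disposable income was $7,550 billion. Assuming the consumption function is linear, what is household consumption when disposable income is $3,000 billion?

MPC = (5015.5 − 4893.5)/(7550 − 7350) = 122/200 = 0.61
a = 4893.5 − 0.61(7350) = 4893.5 − 4483.5 = 410
C = 410 + 0.61(3000) = 410 + 1830 = 2240

C = 2240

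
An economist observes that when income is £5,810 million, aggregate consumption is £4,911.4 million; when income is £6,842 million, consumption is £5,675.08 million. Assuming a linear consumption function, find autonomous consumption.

a = 612

MPC = ΔC/ΔY = (5675.08 − 4911.4)/(6842 − 5810) = 763.68/1032 = 0.74
a = C − MPC·Y = 4911.4 − 0.74(5810) = 4911.4 − 4299.4 = 612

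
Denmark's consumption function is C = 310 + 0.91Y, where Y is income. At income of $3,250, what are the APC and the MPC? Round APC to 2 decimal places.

APC = 1.01; MPC = 0.91

MPC = 0.91 (the slope of the consumption function)
C = 310 + 0.91(3250) = 3267.5, so APC = 3267.5/3250 = 1.01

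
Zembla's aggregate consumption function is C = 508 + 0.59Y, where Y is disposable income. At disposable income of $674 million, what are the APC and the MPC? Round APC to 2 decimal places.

APC = 1.34; MPC = 0.59

MPC = 0.59 (the slope of the consumption function)
C = 508 + 0.59(674) = 905.66, so APC = 905.66/674 = 1.34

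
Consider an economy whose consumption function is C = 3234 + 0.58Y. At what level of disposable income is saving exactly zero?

Y = 7700

At break-even, C = Y: 3234 + 0.58Y = Y
0.42Y = 3234, so Y = 3234/0.42 = 7700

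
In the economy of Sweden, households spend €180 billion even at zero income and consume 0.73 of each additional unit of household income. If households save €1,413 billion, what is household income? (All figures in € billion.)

S = Y − C = -180 + 0.27Y
-180 + 0.27Y = 1413, so 0.27Y = 1593 and Y = 5900

Y = 5900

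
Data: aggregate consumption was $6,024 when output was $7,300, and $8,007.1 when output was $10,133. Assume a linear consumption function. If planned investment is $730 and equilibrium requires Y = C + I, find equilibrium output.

MPC = (8007.1 − 6024)/(10133 − 7300) = 1983.1/2833 = 0.7
a = 6024 − 0.7(7300) = 914
Equilibrium: Y = 914 + 0.7Y + 730
0.3Y = 1644, so Y = 1644/0.3 = 5480

Y = 5480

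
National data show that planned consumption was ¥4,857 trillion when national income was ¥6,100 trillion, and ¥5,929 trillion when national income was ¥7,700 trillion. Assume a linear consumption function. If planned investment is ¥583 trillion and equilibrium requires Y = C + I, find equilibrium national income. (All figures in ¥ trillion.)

MPC = (5929 − 4857)/(7700 − 6100) = 1072/1600 = 0.67
a = 4857 − 0.67(6100) = 770
Equilibrium: Y = 770 + 0.67Y + 583
0.33Y = 1353, so Y = 1353/0.33 = 4100

Y = 4100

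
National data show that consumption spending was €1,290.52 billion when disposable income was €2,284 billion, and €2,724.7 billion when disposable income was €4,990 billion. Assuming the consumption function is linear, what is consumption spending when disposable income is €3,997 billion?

MPC = (2724.7 − 1290.52)/(4990 − 2284) = 1434.18/2706 = 0.53
a = 1290.52 − 0.53(2284) = 1290.52 − 1210.52 = 80
C = 80 + 0.53(3997) = 80 + 2118.41 = 2198.41

C = 2198.41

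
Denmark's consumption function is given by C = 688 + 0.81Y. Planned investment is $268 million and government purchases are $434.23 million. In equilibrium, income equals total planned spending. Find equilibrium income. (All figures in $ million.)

Y = 7317

Y = C + I + G = 688 + 0.81Y + 268 + 434.23
Y − 0.81Y = 1390.23
0.19Y = 1390.23, so Y = 1390.23/0.19 = 7317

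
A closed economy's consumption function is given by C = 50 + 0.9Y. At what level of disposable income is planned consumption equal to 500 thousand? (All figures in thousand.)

50 + 0.9Y = 500
0.9Y = 450, so Y = 450/0.9 = 500

Y = 500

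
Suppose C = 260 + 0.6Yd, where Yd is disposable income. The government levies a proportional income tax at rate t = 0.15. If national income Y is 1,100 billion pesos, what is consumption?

C = 821

Yd = (1 − 0.15)(1100) = 0.85(1100) = 935
C = 260 + 0.6(935) = 260 + 561 = 821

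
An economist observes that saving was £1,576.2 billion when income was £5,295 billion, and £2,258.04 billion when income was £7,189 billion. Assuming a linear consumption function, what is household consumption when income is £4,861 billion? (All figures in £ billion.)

C = 3441.04

MPS = ΔS/ΔY = (2258.04 − 1576.2)/(7189 − 5295) = 681.84/1894 = 0.36
MPC = 1 − MPS = 0.64
Autonomous saving = 1576.2 − 0.36(5295) = -330, so a = 330
C = 330 + 0.64(4861) = 330 + 3111.04 = 3441.04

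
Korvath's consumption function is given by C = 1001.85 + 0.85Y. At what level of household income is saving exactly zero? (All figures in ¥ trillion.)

At break-even, C = Y: 1001.85 + 0.85Y = Y
0.15Y = 1001.85, so Y = 1001.85/0.15 = 6679

Y = 6679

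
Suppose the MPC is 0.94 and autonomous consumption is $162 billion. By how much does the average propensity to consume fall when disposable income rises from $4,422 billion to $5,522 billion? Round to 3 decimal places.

ΔAPC = 0.007

At Y = 4422: C = 162 + 0.94(4422) = 4318.68, APC = 4318.68/4422 = 0.9766
At Y = 5522: C = 5352.68, APC = 5352.68/5522 = 0.9693
Fall in APC = 0.9766 − 0.9693 = 0.0073 ≈ 0.007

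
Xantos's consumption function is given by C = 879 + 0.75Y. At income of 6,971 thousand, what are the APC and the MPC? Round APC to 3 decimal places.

APC = 0.876; MPC = 0.75

MPC = 0.75 (the slope of the consumption function)
C = 879 + 0.75(6971) = 6107.25, so APC = 6107.25/6971 = 0.876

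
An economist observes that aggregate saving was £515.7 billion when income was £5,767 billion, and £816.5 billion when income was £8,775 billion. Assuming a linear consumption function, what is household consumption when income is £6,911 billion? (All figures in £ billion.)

C = 6280.9

MPS = ΔS/ΔY = (816.5 − 515.7)/(8775 − 5767) = 300.8/3008 = 0.1
MPC = 1 − MPS = 0.9
Autonomous saving = 515.7 − 0.1(5767) = -61, so a = 61
C = 61 + 0.9(6911) = 61 + 6219.9 = 6280.9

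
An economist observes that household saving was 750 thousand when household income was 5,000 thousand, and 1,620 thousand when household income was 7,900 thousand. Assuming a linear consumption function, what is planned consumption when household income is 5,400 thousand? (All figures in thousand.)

C = 4530

MPS = ΔS/ΔY = (1620 − 750)/(7900 − 5000) = 870/2900 = 0.3
MPC = 1 − MPS = 0.7
Autonomous saving = 750 − 0.3(5000) = -750, so a = 750
C = 750 + 0.7(5400) = 750 + 3780 = 4530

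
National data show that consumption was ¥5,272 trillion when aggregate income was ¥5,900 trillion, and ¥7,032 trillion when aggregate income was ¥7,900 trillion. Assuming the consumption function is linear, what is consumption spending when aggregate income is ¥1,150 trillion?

C = 1092

MPC = (7032 − 5272)/(7900 − 5900) = 1760/2000 = 0.88
a = 5272 − 0.88(5900) = 5272 − 5192 = 80
C = 80 + 0.88(1150) = 80 + 1012 = 1092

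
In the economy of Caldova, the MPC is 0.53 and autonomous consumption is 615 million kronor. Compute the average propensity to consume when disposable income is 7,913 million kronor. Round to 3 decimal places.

APC = 0.608

C = 615 + 0.53(7913) = 4808.89
APC = C/Y = 4808.89/7913 = 0.608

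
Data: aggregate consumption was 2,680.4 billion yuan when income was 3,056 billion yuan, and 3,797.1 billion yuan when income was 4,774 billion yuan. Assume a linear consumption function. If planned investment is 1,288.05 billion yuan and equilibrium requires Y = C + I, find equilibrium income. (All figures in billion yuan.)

Y = 5663

MPC = (3797.1 − 2680.4)/(4774 − 3056) = 1116.7/1718 = 0.65
a = 2680.4 − 0.65(3056) = 694
Equilibrium: Y = 694 + 0.65Y + 1288.05
0.35Y = 1982.05, so Y = 1982.05/0.35 = 5663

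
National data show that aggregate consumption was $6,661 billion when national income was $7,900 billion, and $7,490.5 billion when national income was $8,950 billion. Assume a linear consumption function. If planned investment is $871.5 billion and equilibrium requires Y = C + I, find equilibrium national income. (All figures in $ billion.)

MPC = (7490.5 − 6661)/(8950 − 7900) = 829.5/1050 = 0.79
a = 6661 − 0.79(7900) = 420
Equilibrium: Y = 420 + 0.79Y + 871.5
0.21Y = 1291.5, so Y = 1291.5/0.21 = 6150

Y = 6150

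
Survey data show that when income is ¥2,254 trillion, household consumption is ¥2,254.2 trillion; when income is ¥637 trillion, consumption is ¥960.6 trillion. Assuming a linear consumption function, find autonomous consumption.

MPC = ΔC/ΔY = (2254.2 − 960.6)/(2254 − 637) = 1293.6/1617 = 0.8
a = C − MPC·Y = 960.6 − 0.8(637) = 960.6 − 509.6 = 451

a = 451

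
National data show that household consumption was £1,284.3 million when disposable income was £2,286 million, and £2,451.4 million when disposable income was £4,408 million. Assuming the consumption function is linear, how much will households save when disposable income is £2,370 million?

MPC = (2451.4 − 1284.3)/(4408 − 2286) = 1167.1/2122 = 0.55
a = 1284.3 − 0.55(2286) = 1284.3 − 1257.3 = 27
C = 27 + 0.55(2370) = 1330.5
S = 2370 − 1330.5 = 1039.5

S = 1039.5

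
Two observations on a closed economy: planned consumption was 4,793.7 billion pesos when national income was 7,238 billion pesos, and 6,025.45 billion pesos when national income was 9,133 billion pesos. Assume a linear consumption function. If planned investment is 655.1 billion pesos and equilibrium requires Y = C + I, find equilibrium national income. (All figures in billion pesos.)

MPC = (6025.45 − 4793.7)/(9133 − 7238) = 1231.75/1895 = 0.65
a = 4793.7 − 0.65(7238) = 89
Equilibrium: Y = 89 + 0.65Y + 655.1
0.35Y = 744.1, so Y = 744.1/0.35 = 2126

Y = 2126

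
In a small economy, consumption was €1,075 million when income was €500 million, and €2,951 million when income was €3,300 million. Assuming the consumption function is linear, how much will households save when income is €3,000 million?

S = 250

MPC = (2951 − 1075)/(3300 − 500) = 1876/2800 = 0.67
a = 1075 − 0.67(500) = 1075 − 335 = 740
C = 740 + 0.67(3000) = 2750
S = 3000 − 2750 = 250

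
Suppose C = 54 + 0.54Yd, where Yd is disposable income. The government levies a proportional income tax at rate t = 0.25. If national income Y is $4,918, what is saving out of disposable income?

S = 1642.71

Yd = (1 − 0.25)(4918) = 0.75(4918) = 3688.5
C = 54 + 0.54(3688.5) = 54 + 1991.79 = 2045.79
S = Yd − C = 3688.5 − 2045.79 = 1642.71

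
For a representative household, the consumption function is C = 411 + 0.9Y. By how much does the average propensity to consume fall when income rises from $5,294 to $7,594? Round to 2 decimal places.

ΔAPC = 0.02

At Y = 5294: C = 411 + 0.9(5294) = 5175.6, APC = 5175.6/5294 = 0.978
At Y = 7594: C = 7245.6, APC = 7245.6/7594 = 0.954
Fall in APC = 0.978 − 0.954 = 0.024 ≈ 0.02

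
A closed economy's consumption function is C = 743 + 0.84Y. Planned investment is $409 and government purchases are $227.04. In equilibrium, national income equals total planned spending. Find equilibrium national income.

Y = 8619

Y = C + I + G = 743 + 0.84Y + 409 + 227.04
Y − 0.84Y = 1379.04
0.16Y = 1379.04, so Y = 1379.04/0.16 = 8619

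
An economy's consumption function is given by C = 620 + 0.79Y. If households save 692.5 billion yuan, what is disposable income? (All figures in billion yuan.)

S = Y − C = -620 + 0.21Y
-620 + 0.21Y = 692.5, so 0.21Y = 1312.5 and Y = 6250

Y = 6250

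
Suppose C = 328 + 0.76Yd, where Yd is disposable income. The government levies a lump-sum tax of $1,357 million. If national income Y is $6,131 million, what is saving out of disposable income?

Yd = Y − T = 6131 − 1357 = 4774
C = 328 + 0.76(4774) = 328 + 3628.24 = 3956.24
S = Yd − C = 4774 − 3956.24 = 817.76

S = 817.76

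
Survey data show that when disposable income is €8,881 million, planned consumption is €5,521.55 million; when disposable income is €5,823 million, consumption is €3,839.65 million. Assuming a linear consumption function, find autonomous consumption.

a = 637

MPC = ΔC/ΔY = (5521.55 − 3839.65)/(8881 − 5823) = 1681.9/3058 = 0.55
a = C − MPC·Y = 3839.65 − 0.55(5823) = 3839.65 − 3202.65 = 637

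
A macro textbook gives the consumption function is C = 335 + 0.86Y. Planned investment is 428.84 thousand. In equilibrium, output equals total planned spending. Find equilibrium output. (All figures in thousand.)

Y = C + I = 335 + 0.86Y + 428.84
Y − 0.86Y = 763.84
0.14Y = 763.84, so Y = 763.84/0.14 = 5456

Y = 5456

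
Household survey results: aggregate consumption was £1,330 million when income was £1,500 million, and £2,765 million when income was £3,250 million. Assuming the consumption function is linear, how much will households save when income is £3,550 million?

S = 539

MPC = (2765 − 1330)/(3250 − 1500) = 1435/1750 = 0.82
a = 1330 − 0.82(1500) = 1330 − 1230 = 100
C = 100 + 0.82(3550) = 3011
S = 3550 − 3011 = 539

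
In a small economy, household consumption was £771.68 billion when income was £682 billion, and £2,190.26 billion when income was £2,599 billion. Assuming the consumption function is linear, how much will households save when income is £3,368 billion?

S = 608.68

MPC = (2190.26 − 771.68)/(2599 − 682) = 1418.58/1917 = 0.74
a = 771.68 − 0.74(682) = 771.68 − 504.68 = 267
C = 267 + 0.74(3368) = 2759.32
S = 3368 − 2759.32 = 608.68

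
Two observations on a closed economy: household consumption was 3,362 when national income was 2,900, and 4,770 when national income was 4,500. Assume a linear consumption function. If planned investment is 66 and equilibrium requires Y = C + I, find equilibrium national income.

Y = 7300

MPC = (4770 − 3362)/(4500 − 2900) = 1408/1600 = 0.88
a = 3362 − 0.88(2900) = 810
Equilibrium: Y = 810 + 0.88Y + 66
0.12Y = 876, so Y = 876/0.12 = 7300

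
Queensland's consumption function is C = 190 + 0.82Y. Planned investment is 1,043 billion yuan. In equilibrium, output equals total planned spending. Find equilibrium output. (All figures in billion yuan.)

Y = 6850

Y = C + I = 190 + 0.82Y + 1043
Y − 0.82Y = 1233
0.18Y = 1233, so Y = 1233/0.18 = 6850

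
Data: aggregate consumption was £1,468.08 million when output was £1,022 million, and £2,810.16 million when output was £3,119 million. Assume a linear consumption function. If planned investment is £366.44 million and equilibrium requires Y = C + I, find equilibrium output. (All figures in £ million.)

MPC = (2810.16 − 1468.08)/(3119 − 1022) = 1342.08/2097 = 0.64
a = 1468.08 − 0.64(1022) = 814
Equilibrium: Y = 814 + 0.64Y + 366.44
0.36Y = 1180.44, so Y = 1180.44/0.36 = 3279

Y = 3279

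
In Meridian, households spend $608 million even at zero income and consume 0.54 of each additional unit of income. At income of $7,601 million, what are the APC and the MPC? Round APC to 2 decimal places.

MPC = 0.54 (the slope of the consumption function)
C = 608 + 0.54(7601) = 4712.54, so APC = 4712.54/7601 = 0.62

APC = 0.62; MPC = 0.54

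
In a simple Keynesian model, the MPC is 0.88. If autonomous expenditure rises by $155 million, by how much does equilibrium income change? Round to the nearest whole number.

The multiplier is 1/(1 − MPC) = 1/0.12.
ΔY = 155/0.12 = 1291.67 ≈ 1292

ΔY ≈ 1292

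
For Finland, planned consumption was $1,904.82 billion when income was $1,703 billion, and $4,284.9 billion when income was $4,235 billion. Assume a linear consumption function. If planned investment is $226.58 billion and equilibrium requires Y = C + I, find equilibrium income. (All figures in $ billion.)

MPC = (4284.9 − 1904.82)/(4235 − 1703) = 2380.08/2532 = 0.94
a = 1904.82 − 0.94(1703) = 304
Equilibrium: Y = 304 + 0.94Y + 226.58
0.06Y = 530.58, so Y = 530.58/0.06 = 8843

Y = 8843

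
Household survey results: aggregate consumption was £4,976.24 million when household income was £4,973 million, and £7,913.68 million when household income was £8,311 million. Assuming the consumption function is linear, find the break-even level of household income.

MPC = (7913.68 − 4976.24)/(8311 − 4973) = 2937.44/3338 = 0.88
a = 4976.24 − 0.88(4973) = 4976.24 − 4376.24 = 600
Break-even: Y = a/(1−MPC) = 600/0.12 = 5000

Y = 5000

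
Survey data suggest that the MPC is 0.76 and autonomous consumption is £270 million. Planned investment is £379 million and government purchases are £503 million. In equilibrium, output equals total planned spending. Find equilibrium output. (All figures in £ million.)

Y = C + I + G = 270 + 0.76Y + 379 + 503
Y − 0.76Y = 1152
0.24Y = 1152, so Y = 1152/0.24 = 4800

Y = 4800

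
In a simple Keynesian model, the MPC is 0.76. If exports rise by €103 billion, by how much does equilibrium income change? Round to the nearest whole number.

ΔY ≈ 429

The multiplier is 1/(1 − MPC) = 1/0.24.
ΔY = 103/0.24 = 429.17 ≈ 429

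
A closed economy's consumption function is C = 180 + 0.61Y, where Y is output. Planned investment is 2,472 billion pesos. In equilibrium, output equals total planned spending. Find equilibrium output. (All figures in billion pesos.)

Y = 6800

Y = C + I = 180 + 0.61Y + 2472
Y − 0.61Y = 2652
0.39Y = 2652, so Y = 2652/0.39 = 6800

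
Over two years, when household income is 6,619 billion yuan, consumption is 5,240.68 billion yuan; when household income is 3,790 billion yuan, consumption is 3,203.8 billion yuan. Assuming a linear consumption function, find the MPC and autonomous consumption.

MPC = ΔC/ΔY = (5240.68 − 3203.8)/(6619 − 3790) = 2036.88/2829 = 0.72
a = C − MPC·Y = 3203.8 − 0.72(3790) = 3203.8 − 2728.8 = 475

MPC = 0.72; a = 475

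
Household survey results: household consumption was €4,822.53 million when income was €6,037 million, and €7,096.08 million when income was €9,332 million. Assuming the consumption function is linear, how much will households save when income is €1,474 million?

MPC = (7096.08 − 4822.53)/(9332 − 6037) = 2273.55/3295 = 0.69
a = 4822.53 − 0.69(6037) = 4822.53 − 4165.53 = 657
C = 657 + 0.69(1474) = 1674.06
S = 1474 − 1674.06 = -200.06

S = -200.06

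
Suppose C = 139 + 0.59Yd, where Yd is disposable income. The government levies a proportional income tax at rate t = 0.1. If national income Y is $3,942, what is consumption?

C = 2232.202

Yd = (1 − 0.1)(3942) = 0.9(3942) = 3547.8
C = 139 + 0.59(3547.8) = 139 + 2093.202 = 2232.202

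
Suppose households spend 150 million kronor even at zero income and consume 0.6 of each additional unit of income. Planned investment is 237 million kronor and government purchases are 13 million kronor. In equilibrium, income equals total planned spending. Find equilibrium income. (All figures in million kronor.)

Y = C + I + G = 150 + 0.6Y + 237 + 13
Y − 0.6Y = 400
0.4Y = 400, so Y = 400/0.4 = 1000

Y = 1000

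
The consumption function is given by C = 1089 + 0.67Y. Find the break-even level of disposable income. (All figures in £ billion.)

Y = 3300

At break-even, C = Y: 1089 + 0.67Y = Y
0.33Y = 1089, so Y = 1089/0.33 = 3300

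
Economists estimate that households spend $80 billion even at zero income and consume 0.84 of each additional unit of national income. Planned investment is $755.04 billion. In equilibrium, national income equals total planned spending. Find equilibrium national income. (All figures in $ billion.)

Y = C + I = 80 + 0.84Y + 755.04
Y − 0.84Y = 835.04
0.16Y = 835.04, so Y = 835.04/0.16 = 5219

Y = 5219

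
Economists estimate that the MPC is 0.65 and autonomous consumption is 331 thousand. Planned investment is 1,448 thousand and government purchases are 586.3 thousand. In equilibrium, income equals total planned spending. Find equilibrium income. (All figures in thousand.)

Y = C + I + G = 331 + 0.65Y + 1448 + 586.3
Y − 0.65Y = 2365.3
0.35Y = 2365.3, so Y = 2365.3/0.35 = 6758

Y = 6758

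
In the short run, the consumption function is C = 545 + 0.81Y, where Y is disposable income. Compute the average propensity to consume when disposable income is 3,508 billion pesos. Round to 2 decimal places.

C = 545 + 0.81(3508) = 3386.48
APC = C/Y = 3386.48/3508 = 0.97

APC = 0.97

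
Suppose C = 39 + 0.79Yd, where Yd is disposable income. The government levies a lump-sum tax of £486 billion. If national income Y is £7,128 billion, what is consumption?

Yd = Y − T = 7128 − 486 = 6642
C = 39 + 0.79(6642) = 39 + 5247.18 = 5286.18

C = 5286.18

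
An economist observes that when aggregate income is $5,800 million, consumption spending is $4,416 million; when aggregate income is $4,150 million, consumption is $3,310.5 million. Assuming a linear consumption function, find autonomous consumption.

MPC = ΔC/ΔY = (4416 − 3310.5)/(5800 − 4150) = 1105.5/1650 = 0.67
a = C − MPC·Y = 3310.5 − 0.67(4150) = 3310.5 − 2780.5 = 530

a = 530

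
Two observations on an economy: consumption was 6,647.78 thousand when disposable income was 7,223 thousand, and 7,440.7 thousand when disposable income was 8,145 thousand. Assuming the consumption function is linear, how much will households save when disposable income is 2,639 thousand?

MPC = (7440.7 − 6647.78)/(8145 − 7223) = 792.92/922 = 0.86
a = 6647.78 − 0.86(7223) = 6647.78 − 6211.78 = 436
C = 436 + 0.86(2639) = 2705.54
S = 2639 − 2705.54 = -66.54

S = -66.54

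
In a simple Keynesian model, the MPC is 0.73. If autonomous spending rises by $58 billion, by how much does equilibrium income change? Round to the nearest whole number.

ΔY ≈ 215

The multiplier is 1/(1 − MPC) = 1/0.27.
ΔY = 58/0.27 = 214.81 ≈ 215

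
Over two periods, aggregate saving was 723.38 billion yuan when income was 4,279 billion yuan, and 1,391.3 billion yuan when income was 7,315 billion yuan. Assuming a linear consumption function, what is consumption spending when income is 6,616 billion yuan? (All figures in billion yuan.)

MPS = ΔS/ΔY = (1391.3 − 723.38)/(7315 − 4279) = 667.92/3036 = 0.22
MPC = 1 − MPS = 0.78
Autonomous saving = 723.38 − 0.22(4279) = -218, so a = 218
C = 218 + 0.78(6616) = 218 + 5160.48 = 5378.48

C = 5378.48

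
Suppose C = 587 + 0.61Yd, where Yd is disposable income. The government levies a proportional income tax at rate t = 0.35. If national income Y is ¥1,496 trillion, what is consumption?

Yd = (1 − 0.35)(1496) = 0.65(1496) = 972.4
C = 587 + 0.61(972.4) = 587 + 593.164 = 1180.164

C = 1180.164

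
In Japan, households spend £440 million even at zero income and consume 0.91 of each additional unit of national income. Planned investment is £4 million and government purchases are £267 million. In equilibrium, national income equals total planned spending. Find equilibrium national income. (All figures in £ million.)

Y = 7900

Y = C + I + G = 440 + 0.91Y + 4 + 267
Y − 0.91Y = 711
0.09Y = 711, so Y = 711/0.09 = 7900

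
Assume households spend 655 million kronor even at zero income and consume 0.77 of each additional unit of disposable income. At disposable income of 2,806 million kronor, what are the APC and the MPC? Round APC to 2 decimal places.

APC = 1.00; MPC = 0.77

MPC = 0.77 (the slope of the consumption function)
C = 655 + 0.77(2806) = 2815.62, so APC = 2815.62/2806 = 1.00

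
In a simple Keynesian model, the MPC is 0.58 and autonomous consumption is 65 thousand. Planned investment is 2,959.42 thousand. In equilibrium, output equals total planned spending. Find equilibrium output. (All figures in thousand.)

Y = 7201

Y = C + I = 65 + 0.58Y + 2959.42
Y − 0.58Y = 3024.42
0.42Y = 3024.42, so Y = 3024.42/0.42 = 7201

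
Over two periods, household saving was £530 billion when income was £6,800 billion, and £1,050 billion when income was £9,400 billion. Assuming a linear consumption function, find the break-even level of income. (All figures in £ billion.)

MPS = ΔS/ΔY = (1050 − 530)/(9400 − 6800) = 520/2600 = 0.2
MPC = 1 − MPS = 0.8
From S(6800) = 530: −a + 0.2(6800) = 530, so a = 1360 − 530 = 830
Break-even (S = 0): Y = a/MPS = 830/0.2 = 4150

Y = 4150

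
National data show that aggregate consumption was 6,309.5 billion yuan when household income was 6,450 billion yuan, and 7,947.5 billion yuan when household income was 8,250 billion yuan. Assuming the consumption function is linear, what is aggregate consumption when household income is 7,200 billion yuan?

MPC = (7947.5 − 6309.5)/(8250 − 6450) = 1638/1800 = 0.91
a = 6309.5 − 0.91(6450) = 6309.5 − 5869.5 = 440
C = 440 + 0.91(7200) = 440 + 6552 = 6992

C = 6992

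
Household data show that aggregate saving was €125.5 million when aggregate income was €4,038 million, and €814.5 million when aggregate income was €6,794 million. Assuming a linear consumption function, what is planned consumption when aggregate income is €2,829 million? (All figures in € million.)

C = 3005.75

MPS = ΔS/ΔY = (814.5 − 125.5)/(6794 − 4038) = 689/2756 = 0.25
MPC = 1 − MPS = 0.75
Autonomous saving = 125.5 − 0.25(4038) = -884, so a = 884
C = 884 + 0.75(2829) = 884 + 2121.75 = 3005.75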